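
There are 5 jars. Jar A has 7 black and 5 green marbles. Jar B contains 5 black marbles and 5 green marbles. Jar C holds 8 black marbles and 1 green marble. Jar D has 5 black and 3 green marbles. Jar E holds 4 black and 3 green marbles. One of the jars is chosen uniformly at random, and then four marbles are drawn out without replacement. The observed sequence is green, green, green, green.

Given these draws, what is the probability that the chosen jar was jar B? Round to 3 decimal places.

Compute the likelihood of the observed sequence for each case: P(data | jar A) = (5/12)(4/11)(3/10)(2/9) = 0.010101; P(data | jar B) = (5/10)(4/9)(3/8)(2/7) = 0.02381; P(data | jar C) = (1/9)(0/8) = 0; P(data | jar D) = (3/8)(2/7)(1/6)(0/5) = 0; P(data | jar E) = (3/7)(2/6)(1/5)(0/4) = 0.
Multiplying each by its prior: 1/5 · 0.010101 = 0.0020202, 1/5 · 0.02381 = 0.0047619, 1/5 · 0 = 0, 1/5 · 0 = 0, 1/5 · 0 = 0; these sum to 0.0067821.
So P(jar B | data) = (0.0047619) / (0.0067821) = 0.70213.

0.702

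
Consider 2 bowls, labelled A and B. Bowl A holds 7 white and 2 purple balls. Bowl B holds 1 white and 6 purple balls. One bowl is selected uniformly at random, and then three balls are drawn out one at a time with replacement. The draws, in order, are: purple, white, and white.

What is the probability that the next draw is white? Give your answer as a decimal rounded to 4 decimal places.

0.7047

The likelihood of the observed sequence under each hypothesis: P(data | bowl A) = (2/9)(7/9)(7/9) = 0.13443; P(data | bowl B) = (6/7)(1/7)(1/7) = 0.017493.
Weighting by the prior gives 1/2 · 0.13443 = 0.067215, 1/2 · 0.017493 = 0.0087464; summing to 0.075962.
The posterior is then P(bowl A | data) = 0.88486, P(bowl B | data) = 0.11514.
So P(white next | data) = Σ P(white next | H) P(H | data) = (7/9)(0.88486) + (1/7)(0.11514) = 0.70467.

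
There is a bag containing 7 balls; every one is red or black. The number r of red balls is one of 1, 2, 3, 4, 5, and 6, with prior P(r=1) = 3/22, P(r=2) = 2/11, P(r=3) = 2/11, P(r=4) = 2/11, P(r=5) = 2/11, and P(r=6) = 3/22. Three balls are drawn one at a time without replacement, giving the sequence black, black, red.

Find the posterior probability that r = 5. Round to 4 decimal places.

Compute the likelihood of the observed sequence for each case: P(data | r = 1) = (6/7)(5/6)(1/5) = 1/7; P(data | r = 2) = (5/7)(4/6)(2/5) = 4/21; P(data | r = 3) = (4/7)(3/6)(3/5) = 6/35; P(data | r = 4) = (3/7)(2/6)(4/5) = 4/35; P(data | r = 5) = (2/7)(1/6)(5/5) = 1/21; P(data | r = 6) = (1/7)(0/6) = 0.
Multiplying each by its prior: 3/22 · 1/7 = 3/154, 2/11 · 4/21 = 8/231, 2/11 · 6/35 = 12/385, 2/11 · 4/35 = 8/385, 2/11 · 1/21 = 2/231, 3/22 · 0 = 0; summing to 53/462.
Therefore the posterior P(r = 5 | data) = (2/231) / (53/462) = 4/53.

0.0755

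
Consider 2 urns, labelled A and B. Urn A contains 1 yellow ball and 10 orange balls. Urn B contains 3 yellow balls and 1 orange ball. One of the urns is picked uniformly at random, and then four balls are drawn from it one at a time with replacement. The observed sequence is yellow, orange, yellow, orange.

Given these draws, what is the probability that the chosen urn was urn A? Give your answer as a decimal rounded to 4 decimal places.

0.1627

Compute the likelihood of the observed sequence for each case: P(data | urn A) = (1/11)(10/11)(1/11)(10/11) = 0.0068301; P(data | urn B) = (3/4)(1/4)(3/4)(1/4) = 0.035156.
Weighting by the prior gives 1/2 · 0.0068301 = 0.0034151, 1/2 · 0.035156 = 0.017578; with total 0.020993.
Hence P(urn A | data) = (0.0034151) / (0.020993) = 0.16267.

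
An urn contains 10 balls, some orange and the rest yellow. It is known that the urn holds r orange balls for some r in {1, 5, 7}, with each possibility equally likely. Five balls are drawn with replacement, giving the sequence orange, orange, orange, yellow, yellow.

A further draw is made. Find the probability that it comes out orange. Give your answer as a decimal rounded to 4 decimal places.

0.5930

Compute the likelihood of the observed sequence for each case: P(data | r = 1) = (1/10)(1/10)(1/10)(9/10)(9/10) = 0.00081; P(data | r = 5) = (5/10)(5/10)(5/10)(5/10)(5/10) = 0.03125; P(data | r = 7) = (7/10)(7/10)(7/10)(3/10)(3/10) = 0.03087.
Weighting by the prior gives 1/3 · 0.00081 = 0.00027, 1/3 · 0.03125 = 0.010417, 1/3 · 0.03087 = 0.01029; with total 0.020977.
Normalising, the posterior is P(r = 1 | data) = 0.012871, P(r = 5 | data) = 0.49658, P(r = 7 | data) = 0.49055.
So P(orange next | data) = Σ P(orange next | H) P(H | data) = (1/10)(0.012871) + (1/2)(0.49658) + (7/10)(0.49055) = 0.59296.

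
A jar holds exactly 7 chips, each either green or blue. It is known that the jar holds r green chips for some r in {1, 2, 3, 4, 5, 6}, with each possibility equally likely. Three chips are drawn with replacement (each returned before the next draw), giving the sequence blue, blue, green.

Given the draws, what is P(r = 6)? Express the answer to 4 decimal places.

0.0306

Under each hypothesis, the probability of the observed sequence is: P(data | r = 1) = (6/7)(6/7)(1/7) = 0.10496; P(data | r = 2) = (5/7)(5/7)(2/7) = 0.14577; P(data | r = 3) = (4/7)(4/7)(3/7) = 0.13994; P(data | r = 4) = (3/7)(3/7)(4/7) = 0.10496; P(data | r = 5) = (2/7)(2/7)(5/7) = 0.058309; P(data | r = 6) = (1/7)(1/7)(6/7) = 0.017493.
Weighting by the prior gives 1/6 · 0.10496 = 0.017493, 1/6 · 0.14577 = 0.024295, 1/6 · 0.13994 = 0.023324, 1/6 · 0.10496 = 0.017493, 1/6 · 0.058309 = 0.0097182, 1/6 · 0.017493 = 0.0029155; with total 0.095238.
So P(r = 6 | data) = (0.0029155) / (0.095238) = 0.030612.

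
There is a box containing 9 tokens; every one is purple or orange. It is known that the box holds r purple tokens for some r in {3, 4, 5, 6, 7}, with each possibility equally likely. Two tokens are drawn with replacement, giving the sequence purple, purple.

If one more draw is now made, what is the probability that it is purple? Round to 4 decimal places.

For each hypothesis, P(data | H) works out to: P(data | r = 3) = (3/9)(3/9) = 1/9; P(data | r = 4) = (4/9)(4/9) = 16/81; P(data | r = 5) = (5/9)(5/9) = 25/81; P(data | r = 6) = (6/9)(6/9) = 4/9; P(data | r = 7) = (7/9)(7/9) = 49/81.
Weighting by the prior gives 1/5 · 1/9 = 1/45, 1/5 · 16/81 = 16/405, 1/5 · 25/81 = 5/81, 1/5 · 4/9 = 4/45, 1/5 · 49/81 = 49/405; with total 1/3.
Dividing through by the total gives posterior P(r = 3 | data) = 1/15, P(r = 4 | data) = 16/135, P(r = 5 | data) = 5/27, P(r = 6 | data) = 4/15, P(r = 7 | data) = 49/135.
The predictive probability is P(purple next | data) = (1/3)(1/15) + (4/9)(16/135) + (5/9)(5/27) + (2/3)(4/15) + (7/9)(49/135) = 155/243.

0.6379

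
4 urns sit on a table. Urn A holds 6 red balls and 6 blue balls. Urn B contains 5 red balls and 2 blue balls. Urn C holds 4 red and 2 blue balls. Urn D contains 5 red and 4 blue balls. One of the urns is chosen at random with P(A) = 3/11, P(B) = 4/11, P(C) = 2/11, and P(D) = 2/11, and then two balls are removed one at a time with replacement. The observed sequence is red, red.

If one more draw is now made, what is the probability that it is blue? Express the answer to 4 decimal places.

0.3558

The likelihood of the observed sequence under each hypothesis: P(data | urn A) = (6/12)(6/12) = 0.25; P(data | urn B) = (5/7)(5/7) = 0.5102; P(data | urn C) = (4/6)(4/6) = 0.44444; P(data | urn D) = (5/9)(5/9) = 0.30864.
Multiplying each by its prior: 3/11 · 0.25 = 0.068182, 4/11 · 0.5102 = 0.18553, 2/11 · 0.44444 = 0.080808, 2/11 · 0.30864 = 0.056117; with total 0.39064.
The posterior is then P(urn A | data) = 0.17454, P(urn B | data) = 0.47494, P(urn C | data) = 0.20686, P(urn D | data) = 0.14365.
Averaging over the posterior, P(blue next | data) = (1/2)(0.17454) + (2/7)(0.47494) + (1/3)(0.20686) + (4/9)(0.14365) = 0.35577.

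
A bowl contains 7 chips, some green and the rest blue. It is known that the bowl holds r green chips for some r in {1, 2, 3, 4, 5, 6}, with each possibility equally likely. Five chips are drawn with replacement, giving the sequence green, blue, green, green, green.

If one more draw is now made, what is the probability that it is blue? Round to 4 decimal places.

0.3004

For each hypothesis, P(data | H) works out to: P(data | r = 1) = (1/7)(6/7)(1/7)(1/7)(1/7) = 0.00035699; P(data | r = 2) = (2/7)(5/7)(2/7)(2/7)(2/7) = 0.0047599; P(data | r = 3) = (3/7)(4/7)(3/7)(3/7)(3/7) = 0.019278; P(data | r = 4) = (4/7)(3/7)(4/7)(4/7)(4/7) = 0.045695; P(data | r = 5) = (5/7)(2/7)(5/7)(5/7)(5/7) = 0.074374; P(data | r = 6) = (6/7)(1/7)(6/7)(6/7)(6/7) = 0.077111.
Weighting by the prior gives 1/6 · 0.00035699 = 5.9499e-05, 1/6 · 0.0047599 = 0.00079332, 1/6 · 0.019278 = 0.0032129, 1/6 · 0.045695 = 0.0076159, 1/6 · 0.074374 = 0.012396, 1/6 · 0.077111 = 0.012852; these sum to 0.036929.
The posterior is then P(r = 1 | data) = 0.0016112, P(r = 2 | data) = 0.021482, P(r = 3 | data) = 0.087003, P(r = 4 | data) = 0.20623, P(r = 5 | data) = 0.33566, P(r = 6 | data) = 0.34801.
The predictive probability is P(blue next | data) = (6/7)(0.0016112) + (5/7)(0.021482) + (4/7)(0.087003) + (3/7)(0.20623) + (2/7)(0.33566) + (1/7)(0.34801) = 0.30044.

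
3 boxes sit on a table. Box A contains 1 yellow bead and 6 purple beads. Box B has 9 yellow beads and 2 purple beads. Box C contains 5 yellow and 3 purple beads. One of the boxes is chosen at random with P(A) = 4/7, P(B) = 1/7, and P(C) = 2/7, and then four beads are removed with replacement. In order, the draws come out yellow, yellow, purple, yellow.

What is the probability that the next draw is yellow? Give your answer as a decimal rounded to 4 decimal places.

Compute the likelihood of the observed sequence for each case: P(data | box A) = (1/7)(1/7)(6/7)(1/7) = 0.002499; P(data | box B) = (9/11)(9/11)(2/11)(9/11) = 0.099583; P(data | box C) = (5/8)(5/8)(3/8)(5/8) = 0.091553.
Weighting by the prior gives 4/7 · 0.002499 = 0.001428, 1/7 · 0.099583 = 0.014226, 2/7 · 0.091553 = 0.026158; with total 0.041812.
Normalising, the posterior is P(box A | data) = 0.034152, P(box B | data) = 0.34024, P(box C | data) = 0.62561.
So P(yellow next | data) = Σ P(yellow next | H) P(H | data) = (1/7)(0.034152) + (9/11)(0.34024) + (5/8)(0.62561) = 0.67426.

0.6743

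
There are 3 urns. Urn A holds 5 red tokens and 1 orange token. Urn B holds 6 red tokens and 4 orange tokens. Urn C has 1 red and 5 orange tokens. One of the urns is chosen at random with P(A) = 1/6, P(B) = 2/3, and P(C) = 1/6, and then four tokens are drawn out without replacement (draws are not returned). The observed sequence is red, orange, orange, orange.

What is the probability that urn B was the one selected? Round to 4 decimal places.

0.4068

The likelihood of the observed sequence under each hypothesis: P(data | urn A) = (5/6)(1/5)(0/4) = 0; P(data | urn B) = (6/10)(4/9)(3/8)(2/7) = 0.028571; P(data | urn C) = (1/6)(5/5)(4/4)(3/3) = 0.16667.
Multiplying each by its prior: 1/6 · 0 = 0, 2/3 · 0.028571 = 0.019048, 1/6 · 0.16667 = 0.027778; with total 0.046825.
Therefore the posterior P(urn B | data) = (0.019048) / (0.046825) = 0.40678.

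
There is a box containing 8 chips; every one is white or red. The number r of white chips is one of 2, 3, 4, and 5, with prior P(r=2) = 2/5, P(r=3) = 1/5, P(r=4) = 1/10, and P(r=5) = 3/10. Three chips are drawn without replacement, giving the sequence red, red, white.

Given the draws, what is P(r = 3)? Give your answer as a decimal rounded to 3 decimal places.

0.241

Compute the likelihood of the observed sequence for each case: P(data | r = 2) = (6/8)(5/7)(2/6) = 5/28; P(data | r = 3) = (5/8)(4/7)(3/6) = 5/28; P(data | r = 4) = (4/8)(3/7)(4/6) = 1/7; P(data | r = 5) = (3/8)(2/7)(5/6) = 5/56.
The prior-weighted likelihoods are 2/5 · 5/28 = 1/14, 1/5 · 5/28 = 1/28, 1/10 · 1/7 = 1/70, 3/10 · 5/56 = 3/112; these sum to 83/560.
By Bayes' rule, P(r = 3 | data) = (1/28) / (83/560) = 20/83.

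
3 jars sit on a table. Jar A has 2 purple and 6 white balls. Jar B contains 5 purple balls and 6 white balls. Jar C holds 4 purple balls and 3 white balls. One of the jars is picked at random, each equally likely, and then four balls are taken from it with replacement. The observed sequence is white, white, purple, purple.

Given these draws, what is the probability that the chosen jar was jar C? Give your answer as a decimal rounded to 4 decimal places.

Compute the likelihood of the observed sequence for each case: P(data | jar A) = (6/8)(6/8)(2/8)(2/8) = 0.035156; P(data | jar B) = (6/11)(6/11)(5/11)(5/11) = 0.061471; P(data | jar C) = (3/7)(3/7)(4/7)(4/7) = 0.059975.
The prior-weighted likelihoods are 1/3 · 0.035156 = 0.011719, 1/3 · 0.061471 = 0.02049, 1/3 · 0.059975 = 0.019992; with total 0.052201.
So P(jar C | data) = (0.019992) / (0.052201) = 0.38298.

0.3830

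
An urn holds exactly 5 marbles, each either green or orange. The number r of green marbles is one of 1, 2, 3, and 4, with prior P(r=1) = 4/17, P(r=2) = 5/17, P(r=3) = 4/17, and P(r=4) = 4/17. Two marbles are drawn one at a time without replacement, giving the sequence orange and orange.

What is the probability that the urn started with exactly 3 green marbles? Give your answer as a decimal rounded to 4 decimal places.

Compute the likelihood of the observed sequence for each case: P(data | r = 1) = (4/5)(3/4) = 3/5; P(data | r = 2) = (3/5)(2/4) = 3/10; P(data | r = 3) = (2/5)(1/4) = 1/10; P(data | r = 4) = (1/5)(0/4) = 0.
Multiplying each by its prior: 4/17 · 3/5 = 12/85, 5/17 · 3/10 = 3/34, 4/17 · 1/10 = 2/85, 4/17 · 0 = 0; these sum to 43/170.
So P(r = 3 | data) = (2/85) / (43/170) = 4/43.

0.0930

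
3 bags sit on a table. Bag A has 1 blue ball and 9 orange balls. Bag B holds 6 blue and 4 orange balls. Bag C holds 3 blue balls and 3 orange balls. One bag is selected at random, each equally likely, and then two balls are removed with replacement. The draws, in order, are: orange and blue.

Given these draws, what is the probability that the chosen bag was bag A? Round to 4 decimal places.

Under each hypothesis, the probability of the observed sequence is: P(data | bag A) = (9/10)(1/10) = 9/100; P(data | bag B) = (4/10)(6/10) = 6/25; P(data | bag C) = (3/6)(3/6) = 1/4.
Weighting by the prior gives 1/3 · 9/100 = 3/100, 1/3 · 6/25 = 2/25, 1/3 · 1/4 = 1/12; with total 29/150.
So P(bag A | data) = (3/100) / (29/150) = 9/58.

0.1552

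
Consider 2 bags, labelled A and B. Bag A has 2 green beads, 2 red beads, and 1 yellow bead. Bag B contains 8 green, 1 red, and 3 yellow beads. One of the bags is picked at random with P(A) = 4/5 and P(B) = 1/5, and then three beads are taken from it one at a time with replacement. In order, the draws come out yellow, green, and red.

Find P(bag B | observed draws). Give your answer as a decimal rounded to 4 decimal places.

Compute the likelihood of the observed sequence for each case: P(data | bag A) = (1/5)(2/5)(2/5) = 0.032; P(data | bag B) = (3/12)(8/12)(1/12) = 0.013889.
The prior-weighted likelihoods are 4/5 · 0.032 = 0.0256, 1/5 · 0.013889 = 0.0027778; summing to 0.028378.
Hence P(bag B | data) = (0.0027778) / (0.028378) = 0.097886.

0.0979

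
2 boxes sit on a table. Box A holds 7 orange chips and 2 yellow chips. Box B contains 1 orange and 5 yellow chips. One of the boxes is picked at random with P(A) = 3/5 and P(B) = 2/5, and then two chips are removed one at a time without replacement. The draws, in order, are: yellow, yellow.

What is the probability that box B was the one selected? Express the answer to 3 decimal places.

0.941

Under each hypothesis, the probability of the observed sequence is: P(data | box A) = (2/9)(1/8) = 1/36; P(data | box B) = (5/6)(4/5) = 2/3.
Multiplying each by its prior: 3/5 · 1/36 = 1/60, 2/5 · 2/3 = 4/15; these sum to 17/60.
Therefore the posterior P(box B | data) = (4/15) / (17/60) = 16/17.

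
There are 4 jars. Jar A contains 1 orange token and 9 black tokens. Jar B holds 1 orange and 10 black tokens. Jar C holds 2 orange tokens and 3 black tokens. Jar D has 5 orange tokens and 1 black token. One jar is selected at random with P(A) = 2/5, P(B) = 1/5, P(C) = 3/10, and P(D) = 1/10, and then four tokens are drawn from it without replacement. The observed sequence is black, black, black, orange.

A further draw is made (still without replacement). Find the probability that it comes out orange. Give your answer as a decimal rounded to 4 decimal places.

For each hypothesis, P(data | H) works out to: P(data | jar A) = (9/10)(8/9)(7/8)(1/7) = 0.1; P(data | jar B) = (10/11)(9/10)(8/9)(1/8) = 0.090909; P(data | jar C) = (3/5)(2/4)(1/3)(2/2) = 0.1; P(data | jar D) = (1/6)(0/5) = 0.
The prior-weighted likelihoods are 2/5 · 0.1 = 0.04, 1/5 · 0.090909 = 0.018182, 3/10 · 0.1 = 0.03, 1/10 · 0 = 0; summing to 0.088182.
The posterior is then P(jar A | data) = 0.45361, P(jar B | data) = 0.20619, P(jar C | data) = 0.34021, P(jar D | data) = 0.
Averaging over the posterior, P(orange next | data) = (0)(0.45361) + (0)(0.20619) + (1)(0.34021) = 0.34021.

0.3402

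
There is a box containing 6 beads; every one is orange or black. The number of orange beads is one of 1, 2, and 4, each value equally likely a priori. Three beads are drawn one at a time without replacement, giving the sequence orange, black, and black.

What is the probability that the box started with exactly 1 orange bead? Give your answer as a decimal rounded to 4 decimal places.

Under each hypothesis, the probability of the observed sequence is: P(data | r = 1) = (1/6)(5/5)(4/4) = 1/6; P(data | r = 2) = (2/6)(4/5)(3/4) = 1/5; P(data | r = 4) = (4/6)(2/5)(1/4) = 1/15.
The prior-weighted likelihoods are 1/3 · 1/6 = 1/18, 1/3 · 1/5 = 1/15, 1/3 · 1/15 = 1/45; summing to 13/90.
Therefore the posterior P(r = 1 | data) = (1/18) / (13/90) = 5/13.

0.3846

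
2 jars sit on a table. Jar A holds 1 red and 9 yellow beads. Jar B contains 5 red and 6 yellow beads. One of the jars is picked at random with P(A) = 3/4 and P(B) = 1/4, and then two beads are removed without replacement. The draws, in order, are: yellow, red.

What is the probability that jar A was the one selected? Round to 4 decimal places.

0.5238

Under each hypothesis, the probability of the observed sequence is: P(data | jar A) = (9/10)(1/9) = 1/10; P(data | jar B) = (6/11)(5/10) = 3/11.
The prior-weighted likelihoods are 3/4 · 1/10 = 3/40, 1/4 · 3/11 = 3/44; with total 63/440.
Hence P(jar A | data) = (3/40) / (63/440) = 11/21.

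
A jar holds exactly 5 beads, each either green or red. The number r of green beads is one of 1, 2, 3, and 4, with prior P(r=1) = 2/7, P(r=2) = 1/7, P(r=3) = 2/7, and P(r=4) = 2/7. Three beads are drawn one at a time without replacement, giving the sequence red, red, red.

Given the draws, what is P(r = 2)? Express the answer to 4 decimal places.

For each hypothesis, P(data | H) works out to: P(data | r = 1) = (4/5)(3/4)(2/3) = 2/5; P(data | r = 2) = (3/5)(2/4)(1/3) = 1/10; P(data | r = 3) = (2/5)(1/4)(0/3) = 0; P(data | r = 4) = (1/5)(0/4) = 0.
The prior-weighted likelihoods are 2/7 · 2/5 = 4/35, 1/7 · 1/10 = 1/70, 2/7 · 0 = 0, 2/7 · 0 = 0; these sum to 9/70.
Therefore the posterior P(r = 2 | data) = (1/70) / (9/70) = 1/9.

0.1111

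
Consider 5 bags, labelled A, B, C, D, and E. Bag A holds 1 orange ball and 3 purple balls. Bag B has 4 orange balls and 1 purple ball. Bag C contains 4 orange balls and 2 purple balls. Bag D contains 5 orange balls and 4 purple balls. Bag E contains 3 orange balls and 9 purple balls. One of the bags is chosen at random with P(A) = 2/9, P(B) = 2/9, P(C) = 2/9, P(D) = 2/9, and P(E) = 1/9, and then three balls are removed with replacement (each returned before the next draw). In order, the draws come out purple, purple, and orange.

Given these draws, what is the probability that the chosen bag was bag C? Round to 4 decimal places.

0.1736

Compute the likelihood of the observed sequence for each case: P(data | bag A) = (3/4)(3/4)(1/4) = 0.14062; P(data | bag B) = (1/5)(1/5)(4/5) = 0.032; P(data | bag C) = (2/6)(2/6)(4/6) = 0.074074; P(data | bag D) = (4/9)(4/9)(5/9) = 0.10974; P(data | bag E) = (9/12)(9/12)(3/12) = 0.14062.
Weighting by the prior gives 2/9 · 0.14062 = 0.03125, 2/9 · 0.032 = 0.0071111, 2/9 · 0.074074 = 0.016461, 2/9 · 0.10974 = 0.024387, 1/9 · 0.14062 = 0.015625; these sum to 0.094834.
So P(bag C | data) = (0.016461) / (0.094834) = 0.17358.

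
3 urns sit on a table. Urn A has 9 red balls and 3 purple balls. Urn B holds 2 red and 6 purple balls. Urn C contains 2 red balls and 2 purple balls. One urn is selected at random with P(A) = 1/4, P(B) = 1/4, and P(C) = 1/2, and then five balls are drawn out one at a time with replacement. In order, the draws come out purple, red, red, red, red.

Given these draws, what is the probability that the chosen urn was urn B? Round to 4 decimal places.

0.0203

Compute the likelihood of the observed sequence for each case: P(data | urn A) = (3/12)(9/12)(9/12)(9/12)(9/12) = 0.079102; P(data | urn B) = (6/8)(2/8)(2/8)(2/8)(2/8) = 0.0029297; P(data | urn C) = (2/4)(2/4)(2/4)(2/4)(2/4) = 0.03125.
The prior-weighted likelihoods are 1/4 · 0.079102 = 0.019775, 1/4 · 0.0029297 = 0.00073242, 1/2 · 0.03125 = 0.015625; summing to 0.036133.
So P(urn B | data) = (0.00073242) / (0.036133) = 0.02027.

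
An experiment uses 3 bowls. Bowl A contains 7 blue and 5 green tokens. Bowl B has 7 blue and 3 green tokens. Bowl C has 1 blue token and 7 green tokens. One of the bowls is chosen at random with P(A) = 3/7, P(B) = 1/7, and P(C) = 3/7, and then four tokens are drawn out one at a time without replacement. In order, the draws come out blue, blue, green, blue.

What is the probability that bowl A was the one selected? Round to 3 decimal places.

0.680

Under each hypothesis, the probability of the observed sequence is: P(data | bowl A) = (7/12)(6/11)(5/10)(5/9) = 0.088384; P(data | bowl B) = (7/10)(6/9)(3/8)(5/7) = 0.125; P(data | bowl C) = (1/8)(0/7) = 0.
The prior-weighted likelihoods are 3/7 · 0.088384 = 0.037879, 1/7 · 0.125 = 0.017857, 3/7 · 0 = 0; these sum to 0.055736.
So P(bowl A | data) = (0.037879) / (0.055736) = 0.67961.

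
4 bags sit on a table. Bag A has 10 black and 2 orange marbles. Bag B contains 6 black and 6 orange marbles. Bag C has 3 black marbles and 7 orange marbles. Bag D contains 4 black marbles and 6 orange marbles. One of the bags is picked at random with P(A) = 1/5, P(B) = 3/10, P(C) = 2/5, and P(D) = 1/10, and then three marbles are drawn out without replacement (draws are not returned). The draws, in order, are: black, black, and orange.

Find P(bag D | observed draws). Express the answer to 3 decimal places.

Under each hypothesis, the probability of the observed sequence is: P(data | bag A) = (10/12)(9/11)(2/10) = 3/22; P(data | bag B) = (6/12)(5/11)(6/10) = 3/22; P(data | bag C) = (3/10)(2/9)(7/8) = 7/120; P(data | bag D) = (4/10)(3/9)(6/8) = 1/10.
Weighting by the prior gives 1/5 · 3/22 = 3/110, 3/10 · 3/22 = 9/220, 2/5 · 7/120 = 7/300, 1/10 · 1/10 = 1/100; these sum to 67/660.
So P(bag D | data) = (1/100) / (67/660) = 33/335.

0.099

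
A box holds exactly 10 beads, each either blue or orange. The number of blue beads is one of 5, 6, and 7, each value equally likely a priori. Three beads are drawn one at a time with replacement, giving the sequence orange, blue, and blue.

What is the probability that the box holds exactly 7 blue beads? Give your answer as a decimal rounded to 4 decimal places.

Compute the likelihood of the observed sequence for each case: P(data | r = 5) = (5/10)(5/10)(5/10) = 1/8; P(data | r = 6) = (4/10)(6/10)(6/10) = 18/125; P(data | r = 7) = (3/10)(7/10)(7/10) = 147/1000.
Weighting by the prior gives 1/3 · 1/8 = 1/24, 1/3 · 18/125 = 6/125, 1/3 · 147/1000 = 49/1000; with total 52/375.
So P(r = 7 | data) = (49/1000) / (52/375) = 147/416.

0.3534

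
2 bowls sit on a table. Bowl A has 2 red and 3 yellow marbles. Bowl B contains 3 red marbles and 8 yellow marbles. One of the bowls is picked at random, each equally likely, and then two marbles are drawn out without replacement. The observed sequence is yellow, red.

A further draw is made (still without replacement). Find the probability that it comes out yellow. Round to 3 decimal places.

The likelihood of the observed sequence under each hypothesis: P(data | bowl A) = (3/5)(2/4) = 3/10; P(data | bowl B) = (8/11)(3/10) = 12/55.
Multiplying each by its prior: 1/2 · 3/10 = 3/20, 1/2 · 12/55 = 6/55; these sum to 57/220.
Normalising, the posterior is P(bowl A | data) = 11/19, P(bowl B | data) = 8/19.
So P(yellow next | data) = Σ P(yellow next | H) P(H | data) = (2/3)(11/19) + (7/9)(8/19) = 122/171.

0.713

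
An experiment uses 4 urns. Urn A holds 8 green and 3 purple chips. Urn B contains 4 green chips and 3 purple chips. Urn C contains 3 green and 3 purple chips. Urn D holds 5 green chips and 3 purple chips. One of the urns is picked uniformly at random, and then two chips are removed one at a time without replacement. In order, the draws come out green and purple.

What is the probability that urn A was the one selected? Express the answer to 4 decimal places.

0.2036

Under each hypothesis, the probability of the observed sequence is: P(data | urn A) = (8/11)(3/10) = 0.21818; P(data | urn B) = (4/7)(3/6) = 0.28571; P(data | urn C) = (3/6)(3/5) = 0.3; P(data | urn D) = (5/8)(3/7) = 0.26786.
Weighting by the prior gives 1/4 · 0.21818 = 0.054545, 1/4 · 0.28571 = 0.071429, 1/4 · 0.3 = 0.075, 1/4 · 0.26786 = 0.066964; with total 0.26794.
By Bayes' rule, P(urn A | data) = (0.054545) / (0.26794) = 0.20357.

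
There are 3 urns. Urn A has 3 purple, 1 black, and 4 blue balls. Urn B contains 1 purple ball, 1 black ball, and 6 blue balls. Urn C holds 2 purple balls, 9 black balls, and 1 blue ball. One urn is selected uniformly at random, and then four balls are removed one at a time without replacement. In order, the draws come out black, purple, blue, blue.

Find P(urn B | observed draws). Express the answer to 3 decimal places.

0.455

The likelihood of the observed sequence under each hypothesis: P(data | urn A) = (1/8)(3/7)(4/6)(3/5) = 3/140; P(data | urn B) = (1/8)(1/7)(6/6)(5/5) = 1/56; P(data | urn C) = (9/12)(2/11)(1/10)(0/9) = 0.
The prior-weighted likelihoods are 1/3 · 3/140 = 1/140, 1/3 · 1/56 = 1/168, 1/3 · 0 = 0; summing to 11/840.
By Bayes' rule, P(urn B | data) = (1/168) / (11/840) = 5/11.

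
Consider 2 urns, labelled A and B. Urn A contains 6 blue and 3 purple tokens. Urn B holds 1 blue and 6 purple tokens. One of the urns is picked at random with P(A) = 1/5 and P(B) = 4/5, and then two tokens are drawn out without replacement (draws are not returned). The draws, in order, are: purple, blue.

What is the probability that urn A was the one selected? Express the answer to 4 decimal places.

0.3043

For each hypothesis, P(data | H) works out to: P(data | urn A) = (3/9)(6/8) = 1/4; P(data | urn B) = (6/7)(1/6) = 1/7.
Weighting by the prior gives 1/5 · 1/4 = 1/20, 4/5 · 1/7 = 4/35; these sum to 23/140.
Hence P(urn A | data) = (1/20) / (23/140) = 7/23.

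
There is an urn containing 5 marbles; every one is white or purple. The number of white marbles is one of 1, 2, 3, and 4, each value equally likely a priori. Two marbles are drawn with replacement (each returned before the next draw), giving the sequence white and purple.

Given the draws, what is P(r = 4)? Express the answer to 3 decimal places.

Under each hypothesis, the probability of the observed sequence is: P(data | r = 1) = (1/5)(4/5) = 4/25; P(data | r = 2) = (2/5)(3/5) = 6/25; P(data | r = 3) = (3/5)(2/5) = 6/25; P(data | r = 4) = (4/5)(1/5) = 4/25.
The prior-weighted likelihoods are 1/4 · 4/25 = 1/25, 1/4 · 6/25 = 3/50, 1/4 · 6/25 = 3/50, 1/4 · 4/25 = 1/25; with total 1/5.
So P(r = 4 | data) = (1/25) / (1/5) = 1/5.

0.200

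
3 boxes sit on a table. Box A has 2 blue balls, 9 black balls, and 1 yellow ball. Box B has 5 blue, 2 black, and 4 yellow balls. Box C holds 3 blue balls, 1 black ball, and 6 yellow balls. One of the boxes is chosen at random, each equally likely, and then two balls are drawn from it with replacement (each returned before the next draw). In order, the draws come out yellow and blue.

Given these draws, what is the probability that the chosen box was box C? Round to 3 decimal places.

Under each hypothesis, the probability of the observed sequence is: P(data | box A) = (1/12)(2/12) = 0.013889; P(data | box B) = (4/11)(5/11) = 0.16529; P(data | box C) = (6/10)(3/10) = 0.18.
Weighting by the prior gives 1/3 · 0.013889 = 0.0046296, 1/3 · 0.16529 = 0.055096, 1/3 · 0.18 = 0.06; with total 0.11973.
So P(box C | data) = (0.06) / (0.11973) = 0.50114.

0.501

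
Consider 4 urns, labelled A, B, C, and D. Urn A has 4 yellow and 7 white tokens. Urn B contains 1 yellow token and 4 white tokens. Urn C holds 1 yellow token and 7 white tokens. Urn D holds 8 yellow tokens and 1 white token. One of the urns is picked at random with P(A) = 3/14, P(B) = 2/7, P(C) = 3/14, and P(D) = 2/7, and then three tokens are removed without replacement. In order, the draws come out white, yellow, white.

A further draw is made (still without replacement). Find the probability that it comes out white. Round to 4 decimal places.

0.8866

The likelihood of the observed sequence under each hypothesis: P(data | urn A) = (7/11)(4/10)(6/9) = 0.1697; P(data | urn B) = (4/5)(1/4)(3/3) = 0.2; P(data | urn C) = (7/8)(1/7)(6/6) = 0.125; P(data | urn D) = (1/9)(8/8)(0/7) = 0.
Multiplying each by its prior: 3/14 · 0.1697 = 0.036364, 2/7 · 0.2 = 0.057143, 3/14 · 0.125 = 0.026786, 2/7 · 0 = 0; with total 0.12029.
The posterior is then P(urn A | data) = 0.30229, P(urn B | data) = 0.47503, P(urn C | data) = 0.22267, P(urn D | data) = 0.
The predictive probability is P(white next | data) = (5/8)(0.30229) + (1)(0.47503) + (1)(0.22267) = 0.88664.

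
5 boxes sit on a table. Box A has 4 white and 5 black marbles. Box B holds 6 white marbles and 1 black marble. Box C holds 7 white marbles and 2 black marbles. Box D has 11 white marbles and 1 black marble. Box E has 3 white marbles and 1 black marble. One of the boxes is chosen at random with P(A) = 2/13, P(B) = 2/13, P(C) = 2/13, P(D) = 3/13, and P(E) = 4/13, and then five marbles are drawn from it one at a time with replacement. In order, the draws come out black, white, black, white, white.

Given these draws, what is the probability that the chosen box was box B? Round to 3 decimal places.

0.104

For each hypothesis, P(data | H) works out to: P(data | box A) = (5/9)(4/9)(5/9)(4/9)(4/9) = 0.027096; P(data | box B) = (1/7)(6/7)(1/7)(6/7)(6/7) = 0.012852; P(data | box C) = (2/9)(7/9)(2/9)(7/9)(7/9) = 0.023235; P(data | box D) = (1/12)(11/12)(1/12)(11/12)(11/12) = 0.005349; P(data | box E) = (1/4)(3/4)(1/4)(3/4)(3/4) = 0.026367.
The prior-weighted likelihoods are 2/13 · 0.027096 = 0.0041686, 2/13 · 0.012852 = 0.0019772, 2/13 · 0.023235 = 0.0035746, 3/13 · 0.005349 = 0.0012344, 4/13 · 0.026367 = 0.008113; summing to 0.019068.
Hence P(box B | data) = (0.0019772) / (0.019068) = 0.10369.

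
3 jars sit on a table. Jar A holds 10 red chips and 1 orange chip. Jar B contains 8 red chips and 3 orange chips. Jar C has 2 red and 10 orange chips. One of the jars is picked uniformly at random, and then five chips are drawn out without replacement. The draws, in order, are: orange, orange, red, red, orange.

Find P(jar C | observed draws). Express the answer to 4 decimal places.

Compute the likelihood of the observed sequence for each case: P(data | jar A) = (1/11)(0/10) = 0; P(data | jar B) = (3/11)(2/10)(8/9)(7/8)(1/7) = 1/165; P(data | jar C) = (10/12)(9/11)(2/10)(1/9)(8/8) = 1/66.
The prior-weighted likelihoods are 1/3 · 0 = 0, 1/3 · 1/165 = 1/495, 1/3 · 1/66 = 1/198; summing to 7/990.
By Bayes' rule, P(jar C | data) = (1/198) / (7/990) = 5/7.

0.7143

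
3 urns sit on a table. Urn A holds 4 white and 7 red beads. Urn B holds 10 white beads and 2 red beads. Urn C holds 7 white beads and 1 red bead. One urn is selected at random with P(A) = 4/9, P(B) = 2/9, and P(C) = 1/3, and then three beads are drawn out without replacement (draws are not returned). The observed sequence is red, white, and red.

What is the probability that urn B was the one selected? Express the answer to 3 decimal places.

0.043

Compute the likelihood of the observed sequence for each case: P(data | urn A) = (7/11)(4/10)(6/9) = 0.1697; P(data | urn B) = (2/12)(10/11)(1/10) = 0.015152; P(data | urn C) = (1/8)(7/7)(0/6) = 0.
Multiplying each by its prior: 4/9 · 0.1697 = 0.075421, 2/9 · 0.015152 = 0.003367, 1/3 · 0 = 0; summing to 0.078788.
So P(urn B | data) = (0.003367) / (0.078788) = 0.042735.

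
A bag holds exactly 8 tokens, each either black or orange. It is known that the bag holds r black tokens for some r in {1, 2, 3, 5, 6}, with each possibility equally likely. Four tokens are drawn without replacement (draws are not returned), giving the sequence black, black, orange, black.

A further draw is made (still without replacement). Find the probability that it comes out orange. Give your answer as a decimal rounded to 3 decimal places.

0.400

The likelihood of the observed sequence under each hypothesis: P(data | r = 1) = (1/8)(0/7) = 0; P(data | r = 2) = (2/8)(1/7)(6/6)(0/5) = 0; P(data | r = 3) = (3/8)(2/7)(5/6)(1/5) = 1/56; P(data | r = 5) = (5/8)(4/7)(3/6)(3/5) = 3/28; P(data | r = 6) = (6/8)(5/7)(2/6)(4/5) = 1/7.
The prior-weighted likelihoods are 1/5 · 0 = 0, 1/5 · 0 = 0, 1/5 · 1/56 = 1/280, 1/5 · 3/28 = 3/140, 1/5 · 1/7 = 1/35; these sum to 3/56.
The posterior is then P(r = 1 | data) = 0, P(r = 2 | data) = 0, P(r = 3 | data) = 1/15, P(r = 5 | data) = 2/5, P(r = 6 | data) = 8/15.
Averaging over the posterior, P(orange next | data) = (1)(1/15) + (1/2)(2/5) + (1/4)(8/15) = 2/5.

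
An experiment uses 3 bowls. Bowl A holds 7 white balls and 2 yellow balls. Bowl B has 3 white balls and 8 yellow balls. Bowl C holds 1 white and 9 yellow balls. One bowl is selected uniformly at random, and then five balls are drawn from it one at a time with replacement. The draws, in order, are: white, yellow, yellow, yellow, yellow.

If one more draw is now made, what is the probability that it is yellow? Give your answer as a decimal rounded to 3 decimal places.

For each hypothesis, P(data | H) works out to: P(data | bowl A) = (7/9)(2/9)(2/9)(2/9)(2/9) = 0.0018967; P(data | bowl B) = (3/11)(8/11)(8/11)(8/11)(8/11) = 0.076299; P(data | bowl C) = (1/10)(9/10)(9/10)(9/10)(9/10) = 0.06561.
The prior-weighted likelihoods are 1/3 · 0.0018967 = 0.00063224, 1/3 · 0.076299 = 0.025433, 1/3 · 0.06561 = 0.02187; summing to 0.047935.
The posterior is then P(bowl A | data) = 0.01319, P(bowl B | data) = 0.53057, P(bowl C | data) = 0.45624.
Averaging over the posterior, P(yellow next | data) = (2/9)(0.01319) + (8/11)(0.53057) + (9/10)(0.45624) = 0.79942.

0.799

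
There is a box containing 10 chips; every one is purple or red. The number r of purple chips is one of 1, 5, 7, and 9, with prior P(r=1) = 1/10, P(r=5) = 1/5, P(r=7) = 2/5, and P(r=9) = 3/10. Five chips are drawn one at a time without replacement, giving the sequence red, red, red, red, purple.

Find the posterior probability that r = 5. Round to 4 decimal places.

For each hypothesis, P(data | H) works out to: P(data | r = 1) = (9/10)(8/9)(7/8)(6/7)(1/6) = 0.1; P(data | r = 5) = (5/10)(4/9)(3/8)(2/7)(5/6) = 0.019841; P(data | r = 7) = (3/10)(2/9)(1/8)(0/7) = 0; P(data | r = 9) = (1/10)(0/9) = 0.
Multiplying each by its prior: 1/10 · 0.1 = 0.01, 1/5 · 0.019841 = 0.0039683, 2/5 · 0 = 0, 3/10 · 0 = 0; with total 0.013968.
Hence P(r = 5 | data) = (0.0039683) / (0.013968) = 0.28409.

0.2841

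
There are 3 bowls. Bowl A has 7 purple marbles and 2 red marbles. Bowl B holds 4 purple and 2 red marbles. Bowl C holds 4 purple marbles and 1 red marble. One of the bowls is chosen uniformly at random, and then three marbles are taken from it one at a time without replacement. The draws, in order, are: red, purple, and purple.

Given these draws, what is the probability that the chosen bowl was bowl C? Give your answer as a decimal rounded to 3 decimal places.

For each hypothesis, P(data | H) works out to: P(data | bowl A) = (2/9)(7/8)(6/7) = 1/6; P(data | bowl B) = (2/6)(4/5)(3/4) = 1/5; P(data | bowl C) = (1/5)(4/4)(3/3) = 1/5.
Multiplying each by its prior: 1/3 · 1/6 = 1/18, 1/3 · 1/5 = 1/15, 1/3 · 1/5 = 1/15; summing to 17/90.
So P(bowl C | data) = (1/15) / (17/90) = 6/17.

0.353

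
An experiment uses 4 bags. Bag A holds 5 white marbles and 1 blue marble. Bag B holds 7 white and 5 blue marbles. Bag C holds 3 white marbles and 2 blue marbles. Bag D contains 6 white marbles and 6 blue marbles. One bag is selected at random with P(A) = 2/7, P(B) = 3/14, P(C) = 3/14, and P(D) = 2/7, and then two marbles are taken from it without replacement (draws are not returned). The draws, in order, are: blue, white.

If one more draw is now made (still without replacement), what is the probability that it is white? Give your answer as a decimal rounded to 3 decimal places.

0.663

Under each hypothesis, the probability of the observed sequence is: P(data | bag A) = (1/6)(5/5) = 0.16667; P(data | bag B) = (5/12)(7/11) = 0.26515; P(data | bag C) = (2/5)(3/4) = 0.3; P(data | bag D) = (6/12)(6/11) = 0.27273.
Multiplying each by its prior: 2/7 · 0.16667 = 0.047619, 3/14 · 0.26515 = 0.056818, 3/14 · 0.3 = 0.064286, 2/7 · 0.27273 = 0.077922; with total 0.24665.
The posterior is then P(bag A | data) = 0.19307, P(bag B | data) = 0.23036, P(bag C | data) = 0.26064, P(bag D | data) = 0.31593.
So P(white next | data) = Σ P(white next | H) P(H | data) = (1)(0.19307) + (3/5)(0.23036) + (2/3)(0.26064) + (1/2)(0.31593) = 0.66301.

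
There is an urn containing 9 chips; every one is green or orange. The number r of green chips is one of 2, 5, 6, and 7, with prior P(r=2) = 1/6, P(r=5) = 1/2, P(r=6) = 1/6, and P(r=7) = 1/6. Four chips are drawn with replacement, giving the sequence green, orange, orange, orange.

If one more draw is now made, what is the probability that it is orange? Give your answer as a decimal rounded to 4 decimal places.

0.5508

For each hypothesis, P(data | H) works out to: P(data | r = 2) = (2/9)(7/9)(7/9)(7/9) = 0.10456; P(data | r = 5) = (5/9)(4/9)(4/9)(4/9) = 0.048773; P(data | r = 6) = (6/9)(3/9)(3/9)(3/9) = 0.024691; P(data | r = 7) = (7/9)(2/9)(2/9)(2/9) = 0.0085353.
The prior-weighted likelihoods are 1/6 · 0.10456 = 0.017426, 1/2 · 0.048773 = 0.024387, 1/6 · 0.024691 = 0.0041152, 1/6 · 0.0085353 = 0.0014225; summing to 0.047351.
Dividing through by the total gives posterior P(r = 2 | data) = 0.36803, P(r = 5 | data) = 0.51502, P(r = 6 | data) = 0.08691, P(r = 7 | data) = 0.030043.
Averaging over the posterior, P(orange next | data) = (7/9)(0.36803) + (4/9)(0.51502) + (1/3)(0.08691) + (2/9)(0.030043) = 0.55079.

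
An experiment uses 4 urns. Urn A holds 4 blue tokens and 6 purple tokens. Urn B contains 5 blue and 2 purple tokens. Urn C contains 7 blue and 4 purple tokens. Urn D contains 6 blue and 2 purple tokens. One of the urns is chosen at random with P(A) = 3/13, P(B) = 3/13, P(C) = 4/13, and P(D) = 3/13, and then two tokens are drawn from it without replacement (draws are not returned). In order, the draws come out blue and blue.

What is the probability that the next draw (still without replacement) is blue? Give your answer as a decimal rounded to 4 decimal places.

Compute the likelihood of the observed sequence for each case: P(data | urn A) = (4/10)(3/9) = 0.13333; P(data | urn B) = (5/7)(4/6) = 0.47619; P(data | urn C) = (7/11)(6/10) = 0.38182; P(data | urn D) = (6/8)(5/7) = 0.53571.
Weighting by the prior gives 3/13 · 0.13333 = 0.030769, 3/13 · 0.47619 = 0.10989, 4/13 · 0.38182 = 0.11748, 3/13 · 0.53571 = 0.12363; these sum to 0.38177.
The posterior is then P(urn A | data) = 0.080597, P(urn B | data) = 0.28785, P(urn C | data) = 0.30773, P(urn D | data) = 0.32383.
The predictive probability is P(blue next | data) = (1/4)(0.080597) + (3/5)(0.28785) + (5/9)(0.30773) + (2/3)(0.32383) = 0.5797.

0.5797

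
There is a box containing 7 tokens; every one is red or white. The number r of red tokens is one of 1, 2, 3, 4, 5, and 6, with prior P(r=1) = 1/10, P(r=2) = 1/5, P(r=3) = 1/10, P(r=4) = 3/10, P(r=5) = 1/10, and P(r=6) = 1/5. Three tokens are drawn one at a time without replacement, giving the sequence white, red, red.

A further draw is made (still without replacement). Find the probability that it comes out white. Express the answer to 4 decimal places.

The likelihood of the observed sequence under each hypothesis: P(data | r = 1) = (6/7)(1/6)(0/5) = 0; P(data | r = 2) = (5/7)(2/6)(1/5) = 1/21; P(data | r = 3) = (4/7)(3/6)(2/5) = 4/35; P(data | r = 4) = (3/7)(4/6)(3/5) = 6/35; P(data | r = 5) = (2/7)(5/6)(4/5) = 4/21; P(data | r = 6) = (1/7)(6/6)(5/5) = 1/7.
Weighting by the prior gives 1/10 · 0 = 0, 1/5 · 1/21 = 1/105, 1/10 · 4/35 = 2/175, 3/10 · 6/35 = 9/175, 1/10 · 4/21 = 2/105, 1/5 · 1/7 = 1/35; with total 3/25.
The posterior is then P(r = 1 | data) = 0, P(r = 2 | data) = 5/63, P(r = 3 | data) = 2/21, P(r = 4 | data) = 3/7, P(r = 5 | data) = 10/63, P(r = 6 | data) = 5/21.
The predictive probability is P(white next | data) = (1)(5/63) + (3/4)(2/21) + (1/2)(3/7) + (1/4)(10/63) + (0)(5/21) = 17/42.

0.4048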